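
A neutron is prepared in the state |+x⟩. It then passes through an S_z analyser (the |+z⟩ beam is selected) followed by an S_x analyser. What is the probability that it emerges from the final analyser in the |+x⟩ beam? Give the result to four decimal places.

First analyser (S_z): from |+x⟩, P(|+z⟩) = 1/2.
After stage 1 the state is |+z⟩; P(|+x⟩) = |⟨+x|+z⟩|² = 1/2.
Joint probability = 1/2 × 1/2 = 0.2500.

0.2500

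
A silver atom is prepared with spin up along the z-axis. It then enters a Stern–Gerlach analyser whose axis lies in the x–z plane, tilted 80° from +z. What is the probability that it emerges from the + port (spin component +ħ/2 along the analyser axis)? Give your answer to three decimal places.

For spin-½, the probability of finding spin-up along an axis at angle θ to the initial spin direction is cos²(θ/2); spin-down is sin²(θ/2).
θ = 80°, so P = cos²(40°) ≈ 0.587.

0.587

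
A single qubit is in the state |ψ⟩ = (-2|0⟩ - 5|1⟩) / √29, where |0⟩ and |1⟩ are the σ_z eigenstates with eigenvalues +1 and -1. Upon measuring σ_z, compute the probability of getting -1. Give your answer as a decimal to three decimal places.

0.862

The -1 outcome corresponds to |1⟩. Its amplitude in |ψ⟩ is -5/√29.
P = |-5|² / 29 = 25/29.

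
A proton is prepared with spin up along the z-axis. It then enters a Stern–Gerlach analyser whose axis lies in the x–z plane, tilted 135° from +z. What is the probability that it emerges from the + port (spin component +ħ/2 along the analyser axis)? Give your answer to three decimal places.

For spin-½, the probability of finding spin-up along an axis at angle θ to the initial spin direction is cos²(θ/2); spin-down is sin²(θ/2).
θ = 135°, so P = cos²(67.5°) ≈ 0.146.

0.146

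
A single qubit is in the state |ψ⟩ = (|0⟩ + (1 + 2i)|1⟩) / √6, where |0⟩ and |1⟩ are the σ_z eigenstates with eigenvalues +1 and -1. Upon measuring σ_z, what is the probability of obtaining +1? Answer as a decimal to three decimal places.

0.167

The +1 outcome corresponds to |0⟩. Its amplitude in |ψ⟩ is 1/√6.
P = |1|² / 6 = 1/6.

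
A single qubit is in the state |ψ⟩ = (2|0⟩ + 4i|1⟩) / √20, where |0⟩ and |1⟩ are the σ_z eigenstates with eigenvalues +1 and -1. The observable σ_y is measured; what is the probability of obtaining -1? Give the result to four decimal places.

0.1000

|-y⟩ = (|0⟩ - i|1⟩)/√2, so ⟨-y|ψ⟩ = (-2) / (√2·√20).
P = |-2|² / 40 = 4/40.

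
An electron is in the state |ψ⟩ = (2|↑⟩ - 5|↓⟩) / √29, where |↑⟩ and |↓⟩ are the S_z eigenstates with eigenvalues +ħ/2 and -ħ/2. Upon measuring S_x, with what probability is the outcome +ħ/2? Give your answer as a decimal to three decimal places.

|+x⟩ = (|↑⟩ + |↓⟩)/√2, so ⟨+x|ψ⟩ = (-3) / (√2·√29).
P = |-3|² / 58 = 9/58.

0.155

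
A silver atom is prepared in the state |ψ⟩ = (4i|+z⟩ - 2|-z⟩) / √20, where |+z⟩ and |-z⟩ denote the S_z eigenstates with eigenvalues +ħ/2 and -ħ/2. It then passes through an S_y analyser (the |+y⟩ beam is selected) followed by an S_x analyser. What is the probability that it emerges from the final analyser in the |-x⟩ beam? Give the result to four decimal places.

0.4500

First analyser (S_y): P(|+y⟩) = |⟨+y|ψ⟩|² = 36/40.
After stage 1 the state is |+y⟩; P(|-x⟩) = |⟨-x|+y⟩|² = 1/2.
Joint probability = 36/40 × 1/2 = 0.4500.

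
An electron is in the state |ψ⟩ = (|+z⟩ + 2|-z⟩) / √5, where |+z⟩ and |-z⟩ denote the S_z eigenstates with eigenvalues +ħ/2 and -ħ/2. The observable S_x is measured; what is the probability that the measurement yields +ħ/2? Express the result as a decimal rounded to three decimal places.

|+x⟩ = (|+z⟩ + |-z⟩)/√2, so ⟨+x|ψ⟩ = (3) / (√2·√5).
P = |3|² / 10 = 9/10.

0.900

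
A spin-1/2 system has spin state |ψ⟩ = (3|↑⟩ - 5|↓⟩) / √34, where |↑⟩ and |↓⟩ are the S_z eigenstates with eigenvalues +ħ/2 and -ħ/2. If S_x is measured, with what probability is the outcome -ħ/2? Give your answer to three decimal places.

|-x⟩ = (|↑⟩ - |↓⟩)/√2, so ⟨-x|ψ⟩ = (8) / (√2·√34).
P = |8|² / 68 = 64/68.

0.941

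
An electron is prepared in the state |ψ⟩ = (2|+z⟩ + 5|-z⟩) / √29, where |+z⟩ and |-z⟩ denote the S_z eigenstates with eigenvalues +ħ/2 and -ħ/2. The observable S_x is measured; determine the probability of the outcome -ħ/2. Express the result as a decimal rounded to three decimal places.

|-x⟩ = (|+z⟩ - |-z⟩)/√2, so ⟨-x|ψ⟩ = (-3) / (√2·√29).
P = |-3|² / 58 = 9/58.

0.155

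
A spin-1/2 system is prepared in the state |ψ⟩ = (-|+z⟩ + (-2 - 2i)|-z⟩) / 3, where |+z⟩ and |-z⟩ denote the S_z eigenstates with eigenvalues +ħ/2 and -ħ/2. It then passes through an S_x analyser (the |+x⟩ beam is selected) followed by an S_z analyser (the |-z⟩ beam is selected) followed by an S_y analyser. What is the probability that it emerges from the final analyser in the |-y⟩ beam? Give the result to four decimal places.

First analyser (S_x): P(|+x⟩) = |⟨+x|ψ⟩|² = 13/18.
After stage 1 the state is |+x⟩; P(|-z⟩) = |⟨-z|+x⟩|² = 1/2.
After stage 2 the state is |-z⟩; P(|-y⟩) = |⟨-y|-z⟩|² = 1/2.
Joint probability = 13/18 × 1/2 × 1/2 = 0.1806.

0.1806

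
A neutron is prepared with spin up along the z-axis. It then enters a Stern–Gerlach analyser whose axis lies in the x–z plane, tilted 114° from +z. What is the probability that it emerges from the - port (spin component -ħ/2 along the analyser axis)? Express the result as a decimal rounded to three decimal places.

For spin-½, the probability of finding spin-up along an axis at angle θ to the initial spin direction is cos²(θ/2); spin-down is sin²(θ/2).
θ = 114°, so P = sin²(57°) ≈ 0.703.

0.703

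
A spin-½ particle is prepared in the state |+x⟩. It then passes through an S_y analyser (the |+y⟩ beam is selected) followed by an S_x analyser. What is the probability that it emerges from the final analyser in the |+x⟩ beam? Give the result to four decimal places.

First analyser (S_y): from |+x⟩, P(|+y⟩) = 1/2.
After stage 1 the state is |+y⟩; P(|+x⟩) = |⟨+x|+y⟩|² = 1/2.
Joint probability = 1/2 × 1/2 = 0.2500.

0.2500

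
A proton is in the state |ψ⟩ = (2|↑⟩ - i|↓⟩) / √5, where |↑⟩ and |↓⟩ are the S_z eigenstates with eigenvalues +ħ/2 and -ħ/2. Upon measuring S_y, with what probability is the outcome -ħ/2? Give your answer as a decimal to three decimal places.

0.900

|-y⟩ = (|↑⟩ - i|↓⟩)/√2, so ⟨-y|ψ⟩ = (3) / (√2·√5).
P = |3|² / 10 = 9/10.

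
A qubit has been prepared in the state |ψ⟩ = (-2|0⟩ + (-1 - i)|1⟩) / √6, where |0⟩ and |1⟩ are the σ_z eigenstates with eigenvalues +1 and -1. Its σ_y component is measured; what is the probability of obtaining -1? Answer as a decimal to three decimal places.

|-y⟩ = (|0⟩ - i|1⟩)/√2, so ⟨-y|ψ⟩ = (-1 - i) / (√2·√6).
P = |-1 - i|² / 12 = 2/12.

0.167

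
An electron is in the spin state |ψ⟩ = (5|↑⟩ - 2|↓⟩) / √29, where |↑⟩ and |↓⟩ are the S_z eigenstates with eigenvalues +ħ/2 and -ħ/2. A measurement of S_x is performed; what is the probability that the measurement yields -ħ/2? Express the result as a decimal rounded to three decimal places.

0.845

|-x⟩ = (|↑⟩ - |↓⟩)/√2, so ⟨-x|ψ⟩ = (7) / (√2·√29).
P = |7|² / 58 = 49/58.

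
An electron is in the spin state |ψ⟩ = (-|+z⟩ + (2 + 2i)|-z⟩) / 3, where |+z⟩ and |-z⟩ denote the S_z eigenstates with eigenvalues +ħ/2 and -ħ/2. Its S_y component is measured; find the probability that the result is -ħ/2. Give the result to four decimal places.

|-y⟩ = (|+z⟩ - i|-z⟩)/√2, so ⟨-y|ψ⟩ = (-3 + 2i) / (√2·3).
P = |-3 + 2i|² / 18 = 13/18.

0.7222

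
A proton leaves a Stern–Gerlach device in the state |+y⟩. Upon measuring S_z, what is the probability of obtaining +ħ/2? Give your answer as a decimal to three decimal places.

In the S_z basis, |+y⟩ = (|+z⟩ + i|-z⟩)/√2 and |+z⟩ = |+z⟩.
|⟨+z|+y⟩|² = 1/2.

0.500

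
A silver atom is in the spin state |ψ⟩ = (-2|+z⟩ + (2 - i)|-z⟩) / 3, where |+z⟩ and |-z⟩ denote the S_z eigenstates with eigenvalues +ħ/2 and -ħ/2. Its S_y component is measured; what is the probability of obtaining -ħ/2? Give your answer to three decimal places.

|-y⟩ = (|+z⟩ - i|-z⟩)/√2, so ⟨-y|ψ⟩ = (-1 + 2i) / (√2·3).
P = |-1 + 2i|² / 18 = 5/18.

0.278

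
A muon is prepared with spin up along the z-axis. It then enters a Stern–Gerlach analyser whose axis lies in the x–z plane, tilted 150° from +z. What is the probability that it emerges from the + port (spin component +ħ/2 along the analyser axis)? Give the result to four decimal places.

0.0670

For spin-½, the probability of finding spin-up along an axis at angle θ to the initial spin direction is cos²(θ/2); spin-down is sin²(θ/2).
θ = 150°, so P = cos²(75°) ≈ 0.0670.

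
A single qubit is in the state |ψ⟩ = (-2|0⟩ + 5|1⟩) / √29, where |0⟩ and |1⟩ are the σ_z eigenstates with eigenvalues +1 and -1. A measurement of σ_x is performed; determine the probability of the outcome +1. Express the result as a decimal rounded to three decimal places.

|+x⟩ = (|0⟩ + |1⟩)/√2, so ⟨+x|ψ⟩ = (3) / (√2·√29).
P = |3|² / 58 = 9/58.

0.155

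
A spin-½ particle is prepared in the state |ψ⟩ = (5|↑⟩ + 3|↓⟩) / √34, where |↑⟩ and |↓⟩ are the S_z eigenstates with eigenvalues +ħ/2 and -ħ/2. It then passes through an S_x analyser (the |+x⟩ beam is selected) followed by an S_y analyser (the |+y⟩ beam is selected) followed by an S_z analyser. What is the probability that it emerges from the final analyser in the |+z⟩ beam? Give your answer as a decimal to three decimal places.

0.235

First analyser (S_x): P(|+x⟩) = |⟨+x|ψ⟩|² = 64/68.
After stage 1 the state is |+x⟩; P(|+y⟩) = |⟨+y|+x⟩|² = 1/2.
After stage 2 the state is |+y⟩; P(|+z⟩) = |⟨+z|+y⟩|² = 1/2.
Joint probability = 64/68 × 1/2 × 1/2 = 0.235.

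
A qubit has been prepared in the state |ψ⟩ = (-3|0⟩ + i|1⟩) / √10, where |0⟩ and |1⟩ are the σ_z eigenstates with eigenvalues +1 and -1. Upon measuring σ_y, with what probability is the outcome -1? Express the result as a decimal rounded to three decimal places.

|-y⟩ = (|0⟩ - i|1⟩)/√2, so ⟨-y|ψ⟩ = (-4) / (√2·√10).
P = |-4|² / 20 = 16/20.

0.800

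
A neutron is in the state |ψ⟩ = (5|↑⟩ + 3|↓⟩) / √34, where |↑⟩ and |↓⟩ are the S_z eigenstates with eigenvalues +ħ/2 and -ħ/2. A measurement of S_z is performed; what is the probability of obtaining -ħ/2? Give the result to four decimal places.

0.2647

The -ħ/2 outcome corresponds to |↓⟩. Its amplitude in |ψ⟩ is 3/√34.
P = |3|² / 34 = 9/34.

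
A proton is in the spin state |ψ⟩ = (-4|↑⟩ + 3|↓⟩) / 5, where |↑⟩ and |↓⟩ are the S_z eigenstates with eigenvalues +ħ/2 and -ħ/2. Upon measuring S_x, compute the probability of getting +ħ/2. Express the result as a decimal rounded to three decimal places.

|+x⟩ = (|↑⟩ + |↓⟩)/√2, so ⟨+x|ψ⟩ = (-1) / (√2·5).
P = |-1|² / 50 = 1/50.

0.020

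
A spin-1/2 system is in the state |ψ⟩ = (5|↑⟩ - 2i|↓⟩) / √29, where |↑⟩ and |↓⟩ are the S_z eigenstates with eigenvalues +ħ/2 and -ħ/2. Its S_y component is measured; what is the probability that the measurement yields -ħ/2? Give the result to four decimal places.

|-y⟩ = (|↑⟩ - i|↓⟩)/√2, so ⟨-y|ψ⟩ = (7) / (√2·√29).
P = |7|² / 58 = 49/58.

0.8448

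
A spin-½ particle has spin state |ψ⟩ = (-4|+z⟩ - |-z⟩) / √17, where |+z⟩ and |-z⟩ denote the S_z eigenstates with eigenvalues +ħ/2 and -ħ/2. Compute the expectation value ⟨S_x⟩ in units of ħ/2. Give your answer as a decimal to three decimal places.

⟨σ_x⟩ = 2 Re(a* b)/(|a|²+|b|²) with a = -4, b = -1.
a* b = 4, so ⟨σ_x⟩ = 8/17.
⟨S_x⟩ = (ħ/2)·⟨σ_x⟩.

0.471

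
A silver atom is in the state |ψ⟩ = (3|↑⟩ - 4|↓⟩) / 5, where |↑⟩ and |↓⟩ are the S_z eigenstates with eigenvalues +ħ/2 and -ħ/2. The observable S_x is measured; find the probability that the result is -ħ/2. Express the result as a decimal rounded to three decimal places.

0.980

|-x⟩ = (|↑⟩ - |↓⟩)/√2, so ⟨-x|ψ⟩ = (7) / (√2·5).
P = |7|² / 50 = 49/50.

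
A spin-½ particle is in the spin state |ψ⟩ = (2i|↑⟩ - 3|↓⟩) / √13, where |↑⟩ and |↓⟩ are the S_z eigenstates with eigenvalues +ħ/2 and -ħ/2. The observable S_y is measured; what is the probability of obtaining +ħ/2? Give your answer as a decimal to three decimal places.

0.962

|+y⟩ = (|↑⟩ + i|↓⟩)/√2, so ⟨+y|ψ⟩ = (5i) / (√2·√13).
P = |5i|² / 26 = 25/26.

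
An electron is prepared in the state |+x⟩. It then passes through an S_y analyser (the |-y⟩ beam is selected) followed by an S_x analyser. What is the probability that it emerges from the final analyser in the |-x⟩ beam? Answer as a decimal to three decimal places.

0.250

First analyser (S_y): from |+x⟩, P(|-y⟩) = 1/2.
After stage 1 the state is |-y⟩; P(|-x⟩) = |⟨-x|-y⟩|² = 1/2.
Joint probability = 1/2 × 1/2 = 0.250.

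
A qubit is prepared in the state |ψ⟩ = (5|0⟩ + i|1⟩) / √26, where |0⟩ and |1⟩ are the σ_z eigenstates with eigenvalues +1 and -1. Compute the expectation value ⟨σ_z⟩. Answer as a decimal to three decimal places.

0.923

⟨σ_z⟩ = |a|² - |b|² divided by |a|²+|b|², with a, b the |0⟩, |1⟩ amplitudes.
= (25 - 1)/26 = 24/26.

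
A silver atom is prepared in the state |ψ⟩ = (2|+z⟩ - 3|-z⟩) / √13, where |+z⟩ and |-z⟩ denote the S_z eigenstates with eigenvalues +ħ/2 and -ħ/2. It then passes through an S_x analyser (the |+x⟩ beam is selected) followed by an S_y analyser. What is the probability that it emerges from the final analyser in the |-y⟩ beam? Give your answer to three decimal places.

First analyser (S_x): P(|+x⟩) = |⟨+x|ψ⟩|² = 1/26.
After stage 1 the state is |+x⟩; P(|-y⟩) = |⟨-y|+x⟩|² = 1/2.
Joint probability = 1/26 × 1/2 = 0.019.

0.019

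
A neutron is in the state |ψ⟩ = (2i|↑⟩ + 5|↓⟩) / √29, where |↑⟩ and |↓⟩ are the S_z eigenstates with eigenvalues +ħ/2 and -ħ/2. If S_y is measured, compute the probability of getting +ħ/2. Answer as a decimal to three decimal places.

|+y⟩ = (|↑⟩ + i|↓⟩)/√2, so ⟨+y|ψ⟩ = (-3i) / (√2·√29).
P = |-3i|² / 58 = 9/58.

0.155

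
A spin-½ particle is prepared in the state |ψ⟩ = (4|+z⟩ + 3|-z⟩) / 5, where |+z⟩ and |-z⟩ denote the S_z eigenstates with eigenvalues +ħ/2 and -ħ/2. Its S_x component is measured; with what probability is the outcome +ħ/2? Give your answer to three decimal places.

0.980

|+x⟩ = (|+z⟩ + |-z⟩)/√2, so ⟨+x|ψ⟩ = (7) / (√2·5).
P = |7|² / 50 = 49/50.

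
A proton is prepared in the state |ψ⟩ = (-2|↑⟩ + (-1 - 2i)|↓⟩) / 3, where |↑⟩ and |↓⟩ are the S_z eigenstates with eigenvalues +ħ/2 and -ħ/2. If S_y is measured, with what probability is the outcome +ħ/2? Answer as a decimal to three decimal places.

0.944

|+y⟩ = (|↑⟩ + i|↓⟩)/√2, so ⟨+y|ψ⟩ = (-4 + i) / (√2·3).
P = |-4 + i|² / 18 = 17/18.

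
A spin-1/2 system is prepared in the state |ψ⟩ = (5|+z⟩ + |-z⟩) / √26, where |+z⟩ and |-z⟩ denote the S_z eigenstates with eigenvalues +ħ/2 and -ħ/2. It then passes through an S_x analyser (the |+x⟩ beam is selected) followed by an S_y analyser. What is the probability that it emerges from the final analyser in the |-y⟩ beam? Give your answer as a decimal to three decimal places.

First analyser (S_x): P(|+x⟩) = |⟨+x|ψ⟩|² = 36/52.
After stage 1 the state is |+x⟩; P(|-y⟩) = |⟨-y|+x⟩|² = 1/2.
Joint probability = 36/52 × 1/2 = 0.346.

0.346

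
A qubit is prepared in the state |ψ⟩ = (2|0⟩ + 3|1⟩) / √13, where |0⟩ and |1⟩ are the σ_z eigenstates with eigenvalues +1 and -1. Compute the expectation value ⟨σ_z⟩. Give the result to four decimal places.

-0.3846

⟨σ_z⟩ = |a|² - |b|² divided by |a|²+|b|², with a, b the |0⟩, |1⟩ amplitudes.
= (4 - 9)/13 = -5/13.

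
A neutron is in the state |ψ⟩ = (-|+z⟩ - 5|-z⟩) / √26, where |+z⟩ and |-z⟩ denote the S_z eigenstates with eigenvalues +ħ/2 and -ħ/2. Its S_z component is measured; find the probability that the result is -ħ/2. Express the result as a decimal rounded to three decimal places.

0.962

The -ħ/2 outcome corresponds to |-z⟩. Its amplitude in |ψ⟩ is -5/√26.
P = |-5|² / 26 = 25/26.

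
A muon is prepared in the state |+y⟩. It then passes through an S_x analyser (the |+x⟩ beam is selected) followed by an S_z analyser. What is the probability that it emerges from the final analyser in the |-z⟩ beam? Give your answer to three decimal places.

0.250

First analyser (S_x): from |+y⟩, P(|+x⟩) = 1/2.
After stage 1 the state is |+x⟩; P(|-z⟩) = |⟨-z|+x⟩|² = 1/2.
Joint probability = 1/2 × 1/2 = 0.250.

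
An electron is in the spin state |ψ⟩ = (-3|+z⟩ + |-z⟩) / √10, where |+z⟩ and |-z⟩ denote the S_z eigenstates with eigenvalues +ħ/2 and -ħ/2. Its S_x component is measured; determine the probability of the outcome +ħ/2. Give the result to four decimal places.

|+x⟩ = (|+z⟩ + |-z⟩)/√2, so ⟨+x|ψ⟩ = (-2) / (√2·√10).
P = |-2|² / 20 = 4/20.

0.2000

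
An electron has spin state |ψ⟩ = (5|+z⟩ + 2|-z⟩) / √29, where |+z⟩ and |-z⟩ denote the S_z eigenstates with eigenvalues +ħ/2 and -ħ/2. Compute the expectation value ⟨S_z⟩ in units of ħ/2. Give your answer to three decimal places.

0.724

⟨σ_z⟩ = |a|² - |b|² divided by |a|²+|b|², with a, b the |+z⟩, |-z⟩ amplitudes.
= (25 - 4)/29 = 21/29.
⟨S_z⟩ = (ħ/2)·⟨σ_z⟩.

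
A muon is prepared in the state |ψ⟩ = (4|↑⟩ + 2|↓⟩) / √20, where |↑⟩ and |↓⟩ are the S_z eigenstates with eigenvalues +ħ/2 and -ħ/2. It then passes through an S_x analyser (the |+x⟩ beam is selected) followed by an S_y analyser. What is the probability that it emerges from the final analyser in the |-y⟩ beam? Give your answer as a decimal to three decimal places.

0.450

First analyser (S_x): P(|+x⟩) = |⟨+x|ψ⟩|² = 36/40.
After stage 1 the state is |+x⟩; P(|-y⟩) = |⟨-y|+x⟩|² = 1/2.
Joint probability = 36/40 × 1/2 = 0.450.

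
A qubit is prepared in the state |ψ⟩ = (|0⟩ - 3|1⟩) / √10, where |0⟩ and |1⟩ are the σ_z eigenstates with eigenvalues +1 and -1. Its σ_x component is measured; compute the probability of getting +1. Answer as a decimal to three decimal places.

0.200

|+x⟩ = (|0⟩ + |1⟩)/√2, so ⟨+x|ψ⟩ = (-2) / (√2·√10).
P = |-2|² / 20 = 4/20.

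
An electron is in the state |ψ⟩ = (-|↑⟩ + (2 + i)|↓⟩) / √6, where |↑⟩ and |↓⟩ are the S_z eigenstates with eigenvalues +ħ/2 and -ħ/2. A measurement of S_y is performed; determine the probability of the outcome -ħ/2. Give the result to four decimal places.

0.6667

|-y⟩ = (|↑⟩ - i|↓⟩)/√2, so ⟨-y|ψ⟩ = (-2 + 2i) / (√2·√6).
P = |-2 + 2i|² / 12 = 8/12.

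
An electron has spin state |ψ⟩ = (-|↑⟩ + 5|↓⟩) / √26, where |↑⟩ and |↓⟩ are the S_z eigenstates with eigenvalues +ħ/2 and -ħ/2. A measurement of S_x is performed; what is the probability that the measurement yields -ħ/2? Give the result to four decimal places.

0.6923

|-x⟩ = (|↑⟩ - |↓⟩)/√2, so ⟨-x|ψ⟩ = (-6) / (√2·√26).
P = |-6|² / 52 = 36/52.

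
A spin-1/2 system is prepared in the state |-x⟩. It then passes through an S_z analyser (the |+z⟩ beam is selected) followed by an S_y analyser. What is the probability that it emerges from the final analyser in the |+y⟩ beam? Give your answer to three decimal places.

0.250

First analyser (S_z): from |-x⟩, P(|+z⟩) = 1/2.
After stage 1 the state is |+z⟩; P(|+y⟩) = |⟨+y|+z⟩|² = 1/2.
Joint probability = 1/2 × 1/2 = 0.250.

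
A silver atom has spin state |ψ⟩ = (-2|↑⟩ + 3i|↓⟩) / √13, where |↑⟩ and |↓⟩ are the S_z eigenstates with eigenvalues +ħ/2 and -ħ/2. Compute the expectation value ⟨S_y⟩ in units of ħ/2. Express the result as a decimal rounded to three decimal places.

⟨σ_y⟩ = 2 Im(a* b)/(|a|²+|b|²) with a = -2, b = 3i.
a* b = -6i, so ⟨σ_y⟩ = -12/13.
⟨S_y⟩ = (ħ/2)·⟨σ_y⟩.

-0.923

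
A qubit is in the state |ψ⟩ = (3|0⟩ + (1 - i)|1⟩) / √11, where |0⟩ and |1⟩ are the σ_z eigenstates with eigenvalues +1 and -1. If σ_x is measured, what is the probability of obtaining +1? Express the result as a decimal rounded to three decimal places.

|+x⟩ = (|0⟩ + |1⟩)/√2, so ⟨+x|ψ⟩ = (4 - i) / (√2·√11).
P = |4 - i|² / 22 = 17/22.

0.773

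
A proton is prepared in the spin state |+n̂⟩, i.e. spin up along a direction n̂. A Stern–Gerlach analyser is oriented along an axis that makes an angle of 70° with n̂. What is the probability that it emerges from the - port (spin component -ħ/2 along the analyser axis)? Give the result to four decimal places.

0.3290

For spin-½, the probability of finding spin-up along an axis at angle θ to the initial spin direction is cos²(θ/2); spin-down is sin²(θ/2).
θ = 70°, so P = sin²(35°) ≈ 0.3290.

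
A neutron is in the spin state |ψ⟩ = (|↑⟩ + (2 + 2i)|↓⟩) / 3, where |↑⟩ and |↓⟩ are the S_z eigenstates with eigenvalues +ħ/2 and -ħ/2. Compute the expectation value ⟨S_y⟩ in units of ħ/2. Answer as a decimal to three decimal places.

0.444

⟨σ_y⟩ = 2 Im(a* b)/(|a|²+|b|²) with a = 1, b = (2 + 2i).
a* b = (2 + 2i), so ⟨σ_y⟩ = 4/9.
⟨S_y⟩ = (ħ/2)·⟨σ_y⟩.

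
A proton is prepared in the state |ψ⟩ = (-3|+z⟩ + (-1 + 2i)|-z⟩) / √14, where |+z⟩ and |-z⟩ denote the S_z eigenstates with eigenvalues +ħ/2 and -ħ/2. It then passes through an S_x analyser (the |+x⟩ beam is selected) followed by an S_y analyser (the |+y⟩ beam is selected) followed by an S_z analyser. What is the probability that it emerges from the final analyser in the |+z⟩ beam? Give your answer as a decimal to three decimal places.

First analyser (S_x): P(|+x⟩) = |⟨+x|ψ⟩|² = 20/28.
After stage 1 the state is |+x⟩; P(|+y⟩) = |⟨+y|+x⟩|² = 1/2.
After stage 2 the state is |+y⟩; P(|+z⟩) = |⟨+z|+y⟩|² = 1/2.
Joint probability = 20/28 × 1/2 × 1/2 = 0.179.

0.179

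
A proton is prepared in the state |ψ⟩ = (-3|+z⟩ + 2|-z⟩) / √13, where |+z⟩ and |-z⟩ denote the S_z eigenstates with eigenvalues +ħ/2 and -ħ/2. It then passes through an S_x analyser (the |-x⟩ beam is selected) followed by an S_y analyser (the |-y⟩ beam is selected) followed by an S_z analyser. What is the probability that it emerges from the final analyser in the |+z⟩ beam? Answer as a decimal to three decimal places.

First analyser (S_x): P(|-x⟩) = |⟨-x|ψ⟩|² = 25/26.
After stage 1 the state is |-x⟩; P(|-y⟩) = |⟨-y|-x⟩|² = 1/2.
After stage 2 the state is |-y⟩; P(|+z⟩) = |⟨+z|-y⟩|² = 1/2.
Joint probability = 25/26 × 1/2 × 1/2 = 0.240.

0.240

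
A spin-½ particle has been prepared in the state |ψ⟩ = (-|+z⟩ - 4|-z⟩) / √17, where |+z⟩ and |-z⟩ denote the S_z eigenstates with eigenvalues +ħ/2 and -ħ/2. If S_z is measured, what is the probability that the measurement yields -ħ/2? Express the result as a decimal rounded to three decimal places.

0.941

The -ħ/2 outcome corresponds to |-z⟩. Its amplitude in |ψ⟩ is -4/√17.
P = |-4|² / 17 = 16/17.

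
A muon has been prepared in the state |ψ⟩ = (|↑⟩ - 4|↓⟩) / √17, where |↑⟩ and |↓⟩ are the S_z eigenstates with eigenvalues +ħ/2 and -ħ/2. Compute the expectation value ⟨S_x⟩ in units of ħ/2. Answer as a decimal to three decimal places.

-0.471

⟨σ_x⟩ = 2 Re(a* b)/(|a|²+|b|²) with a = 1, b = -4.
a* b = -4, so ⟨σ_x⟩ = -8/17.
⟨S_x⟩ = (ħ/2)·⟨σ_x⟩.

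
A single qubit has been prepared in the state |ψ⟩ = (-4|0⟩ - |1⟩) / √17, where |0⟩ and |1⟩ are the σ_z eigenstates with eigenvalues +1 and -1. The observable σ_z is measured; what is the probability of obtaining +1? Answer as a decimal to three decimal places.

0.941

The +1 outcome corresponds to |0⟩. Its amplitude in |ψ⟩ is -4/√17.
P = |-4|² / 17 = 16/17.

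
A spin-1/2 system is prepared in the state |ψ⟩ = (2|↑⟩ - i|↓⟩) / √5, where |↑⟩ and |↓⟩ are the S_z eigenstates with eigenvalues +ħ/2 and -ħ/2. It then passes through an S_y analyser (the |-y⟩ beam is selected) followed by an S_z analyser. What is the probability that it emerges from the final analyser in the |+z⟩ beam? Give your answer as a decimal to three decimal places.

0.450

First analyser (S_y): P(|-y⟩) = |⟨-y|ψ⟩|² = 9/10.
After stage 1 the state is |-y⟩; P(|+z⟩) = |⟨+z|-y⟩|² = 1/2.
Joint probability = 9/10 × 1/2 = 0.450.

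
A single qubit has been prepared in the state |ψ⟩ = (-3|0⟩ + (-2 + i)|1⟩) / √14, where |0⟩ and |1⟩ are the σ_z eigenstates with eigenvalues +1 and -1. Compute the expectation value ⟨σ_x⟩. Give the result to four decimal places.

⟨σ_x⟩ = 2 Re(a* b)/(|a|²+|b|²) with a = -3, b = (-2 + i).
a* b = (6 - 3i), so ⟨σ_x⟩ = 12/14.

0.8571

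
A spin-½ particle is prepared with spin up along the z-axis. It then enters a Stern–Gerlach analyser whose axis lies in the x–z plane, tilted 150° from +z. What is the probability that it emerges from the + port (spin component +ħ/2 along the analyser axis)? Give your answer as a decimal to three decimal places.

0.067

For spin-½, the probability of finding spin-up along an axis at angle θ to the initial spin direction is cos²(θ/2); spin-down is sin²(θ/2).
θ = 150°, so P = cos²(75°) ≈ 0.067.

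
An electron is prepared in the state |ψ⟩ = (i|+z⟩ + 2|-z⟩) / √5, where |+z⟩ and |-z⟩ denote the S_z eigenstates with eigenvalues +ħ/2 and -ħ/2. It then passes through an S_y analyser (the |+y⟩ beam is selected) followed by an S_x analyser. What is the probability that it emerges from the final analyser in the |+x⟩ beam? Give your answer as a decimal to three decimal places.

0.050

First analyser (S_y): P(|+y⟩) = |⟨+y|ψ⟩|² = 1/10.
After stage 1 the state is |+y⟩; P(|+x⟩) = |⟨+x|+y⟩|² = 1/2.
Joint probability = 1/10 × 1/2 = 0.050.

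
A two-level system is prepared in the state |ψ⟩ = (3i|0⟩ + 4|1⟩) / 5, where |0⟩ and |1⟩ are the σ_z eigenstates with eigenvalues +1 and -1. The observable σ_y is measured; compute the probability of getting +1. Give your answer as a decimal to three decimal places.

|+y⟩ = (|0⟩ + i|1⟩)/√2, so ⟨+y|ψ⟩ = (-i) / (√2·5).
P = |-i|² / 50 = 1/50.

0.020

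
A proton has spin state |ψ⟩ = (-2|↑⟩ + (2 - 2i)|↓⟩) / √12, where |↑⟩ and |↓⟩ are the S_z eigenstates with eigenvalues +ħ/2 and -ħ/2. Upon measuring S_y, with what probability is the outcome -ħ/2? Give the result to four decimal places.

|-y⟩ = (|↑⟩ - i|↓⟩)/√2, so ⟨-y|ψ⟩ = (2i) / (√2·√12).
P = |2i|² / 24 = 4/24.

0.1667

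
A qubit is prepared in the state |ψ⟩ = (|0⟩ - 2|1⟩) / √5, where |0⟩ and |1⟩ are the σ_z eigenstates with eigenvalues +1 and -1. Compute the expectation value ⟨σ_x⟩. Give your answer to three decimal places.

⟨σ_x⟩ = 2 Re(a* b)/(|a|²+|b|²) with a = 1, b = -2.
a* b = -2, so ⟨σ_x⟩ = -4/5.

-0.800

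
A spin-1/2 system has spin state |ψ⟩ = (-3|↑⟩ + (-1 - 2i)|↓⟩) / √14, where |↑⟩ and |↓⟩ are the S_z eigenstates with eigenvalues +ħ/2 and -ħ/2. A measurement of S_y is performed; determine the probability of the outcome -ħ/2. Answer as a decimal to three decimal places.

|-y⟩ = (|↑⟩ - i|↓⟩)/√2, so ⟨-y|ψ⟩ = (-1 - i) / (√2·√14).
P = |-1 - i|² / 28 = 2/28.

0.071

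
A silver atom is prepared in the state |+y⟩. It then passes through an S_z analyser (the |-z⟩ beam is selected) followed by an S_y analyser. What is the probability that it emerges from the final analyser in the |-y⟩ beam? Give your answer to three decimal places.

0.250

First analyser (S_z): from |+y⟩, P(|-z⟩) = 1/2.
After stage 1 the state is |-z⟩; P(|-y⟩) = |⟨-y|-z⟩|² = 1/2.
Joint probability = 1/2 × 1/2 = 0.250.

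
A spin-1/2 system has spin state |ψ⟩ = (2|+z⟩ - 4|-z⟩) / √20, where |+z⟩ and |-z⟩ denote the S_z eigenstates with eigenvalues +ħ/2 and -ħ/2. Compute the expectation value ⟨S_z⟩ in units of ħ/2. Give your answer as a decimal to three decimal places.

-0.600

⟨σ_z⟩ = |a|² - |b|² divided by |a|²+|b|², with a, b the |+z⟩, |-z⟩ amplitudes.
= (4 - 16)/20 = -12/20.
⟨S_z⟩ = (ħ/2)·⟨σ_z⟩.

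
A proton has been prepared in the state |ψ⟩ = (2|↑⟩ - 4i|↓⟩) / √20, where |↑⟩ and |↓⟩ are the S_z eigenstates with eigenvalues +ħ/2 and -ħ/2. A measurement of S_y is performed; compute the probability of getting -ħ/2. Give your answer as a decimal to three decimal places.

0.900

|-y⟩ = (|↑⟩ - i|↓⟩)/√2, so ⟨-y|ψ⟩ = (6) / (√2·√20).
P = |6|² / 40 = 36/40.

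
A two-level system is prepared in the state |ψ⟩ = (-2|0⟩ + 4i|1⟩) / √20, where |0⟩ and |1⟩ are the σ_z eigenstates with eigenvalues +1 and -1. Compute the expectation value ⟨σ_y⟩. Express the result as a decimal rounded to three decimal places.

⟨σ_y⟩ = 2 Im(a* b)/(|a|²+|b|²) with a = -2, b = 4i.
a* b = -8i, so ⟨σ_y⟩ = -16/20.

-0.800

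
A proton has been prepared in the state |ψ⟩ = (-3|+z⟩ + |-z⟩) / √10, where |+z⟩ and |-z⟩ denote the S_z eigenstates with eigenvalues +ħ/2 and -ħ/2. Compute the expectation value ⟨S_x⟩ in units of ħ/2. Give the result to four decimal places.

-0.6000

⟨σ_x⟩ = 2 Re(a* b)/(|a|²+|b|²) with a = -3, b = 1.
a* b = -3, so ⟨σ_x⟩ = -6/10.
⟨S_x⟩ = (ħ/2)·⟨σ_x⟩.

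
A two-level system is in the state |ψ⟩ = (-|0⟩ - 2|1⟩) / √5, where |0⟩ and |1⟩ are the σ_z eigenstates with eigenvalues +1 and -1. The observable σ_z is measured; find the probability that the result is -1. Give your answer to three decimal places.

The -1 outcome corresponds to |1⟩. Its amplitude in |ψ⟩ is -2/√5.
P = |-2|² / 5 = 4/5.

0.800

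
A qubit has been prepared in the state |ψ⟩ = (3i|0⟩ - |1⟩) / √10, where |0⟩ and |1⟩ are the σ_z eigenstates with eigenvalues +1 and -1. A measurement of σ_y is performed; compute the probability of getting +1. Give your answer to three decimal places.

|+y⟩ = (|0⟩ + i|1⟩)/√2, so ⟨+y|ψ⟩ = (4i) / (√2·√10).
P = |4i|² / 20 = 16/20.

0.800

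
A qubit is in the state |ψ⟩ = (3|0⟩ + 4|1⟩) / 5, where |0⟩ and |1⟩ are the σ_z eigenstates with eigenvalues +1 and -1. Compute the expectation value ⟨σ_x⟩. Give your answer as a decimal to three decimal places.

0.960

⟨σ_x⟩ = 2 Re(a* b)/(|a|²+|b|²) with a = 3, b = 4.
a* b = 12, so ⟨σ_x⟩ = 24/25.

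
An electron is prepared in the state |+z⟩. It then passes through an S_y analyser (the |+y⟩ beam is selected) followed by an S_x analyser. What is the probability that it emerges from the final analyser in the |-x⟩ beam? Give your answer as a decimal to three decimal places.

First analyser (S_y): from |+z⟩, P(|+y⟩) = 1/2.
After stage 1 the state is |+y⟩; P(|-x⟩) = |⟨-x|+y⟩|² = 1/2.
Joint probability = 1/2 × 1/2 = 0.250.

0.250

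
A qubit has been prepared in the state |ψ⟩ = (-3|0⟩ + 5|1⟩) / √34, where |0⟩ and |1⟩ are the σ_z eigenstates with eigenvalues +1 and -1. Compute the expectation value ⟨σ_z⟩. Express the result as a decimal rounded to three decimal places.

⟨σ_z⟩ = |a|² - |b|² divided by |a|²+|b|², with a, b the |0⟩, |1⟩ amplitudes.
= (9 - 25)/34 = -16/34.

-0.471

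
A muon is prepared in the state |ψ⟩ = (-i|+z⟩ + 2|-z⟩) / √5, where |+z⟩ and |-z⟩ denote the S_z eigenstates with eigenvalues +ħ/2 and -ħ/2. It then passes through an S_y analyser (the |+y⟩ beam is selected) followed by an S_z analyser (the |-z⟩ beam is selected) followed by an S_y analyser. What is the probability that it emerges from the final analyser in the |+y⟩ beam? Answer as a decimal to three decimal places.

0.225

First analyser (S_y): P(|+y⟩) = |⟨+y|ψ⟩|² = 9/10.
After stage 1 the state is |+y⟩; P(|-z⟩) = |⟨-z|+y⟩|² = 1/2.
After stage 2 the state is |-z⟩; P(|+y⟩) = |⟨+y|-z⟩|² = 1/2.
Joint probability = 9/10 × 1/2 × 1/2 = 0.225.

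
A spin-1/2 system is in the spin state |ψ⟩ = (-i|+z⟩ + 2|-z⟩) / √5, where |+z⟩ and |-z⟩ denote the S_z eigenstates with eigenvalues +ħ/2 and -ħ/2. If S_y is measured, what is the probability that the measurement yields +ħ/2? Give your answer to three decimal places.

|+y⟩ = (|+z⟩ + i|-z⟩)/√2, so ⟨+y|ψ⟩ = (-3i) / (√2·√5).
P = |-3i|² / 10 = 9/10.

0.900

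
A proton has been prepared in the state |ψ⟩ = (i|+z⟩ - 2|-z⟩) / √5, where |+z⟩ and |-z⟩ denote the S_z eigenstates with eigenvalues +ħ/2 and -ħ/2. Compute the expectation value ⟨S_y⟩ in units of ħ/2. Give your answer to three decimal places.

0.800

⟨σ_y⟩ = 2 Im(a* b)/(|a|²+|b|²) with a = i, b = -2.
a* b = 2i, so ⟨σ_y⟩ = 4/5.
⟨S_y⟩ = (ħ/2)·⟨σ_y⟩.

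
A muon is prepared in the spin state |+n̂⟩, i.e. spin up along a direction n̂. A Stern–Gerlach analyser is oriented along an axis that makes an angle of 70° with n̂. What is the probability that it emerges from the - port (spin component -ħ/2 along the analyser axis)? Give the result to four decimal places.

0.3290

For spin-½, the probability of finding spin-up along an axis at angle θ to the initial spin direction is cos²(θ/2); spin-down is sin²(θ/2).
θ = 70°, so P = sin²(35°) ≈ 0.3290.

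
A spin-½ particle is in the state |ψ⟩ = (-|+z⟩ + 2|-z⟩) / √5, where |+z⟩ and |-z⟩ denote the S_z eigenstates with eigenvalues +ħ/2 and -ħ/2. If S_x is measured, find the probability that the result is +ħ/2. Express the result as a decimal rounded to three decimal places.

0.100

|+x⟩ = (|+z⟩ + |-z⟩)/√2, so ⟨+x|ψ⟩ = (1) / (√2·√5).
P = |1|² / 10 = 1/10.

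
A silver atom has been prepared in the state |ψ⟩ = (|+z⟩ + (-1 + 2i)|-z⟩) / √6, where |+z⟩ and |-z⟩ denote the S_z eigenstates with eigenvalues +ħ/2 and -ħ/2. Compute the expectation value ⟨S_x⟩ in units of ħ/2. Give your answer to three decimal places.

-0.333

⟨σ_x⟩ = 2 Re(a* b)/(|a|²+|b|²) with a = 1, b = (-1 + 2i).
a* b = (-1 + 2i), so ⟨σ_x⟩ = -2/6.
⟨S_x⟩ = (ħ/2)·⟨σ_x⟩.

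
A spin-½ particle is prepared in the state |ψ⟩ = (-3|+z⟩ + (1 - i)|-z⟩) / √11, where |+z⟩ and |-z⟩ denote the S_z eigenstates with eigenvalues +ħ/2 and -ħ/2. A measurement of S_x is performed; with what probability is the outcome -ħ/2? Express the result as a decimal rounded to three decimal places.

|-x⟩ = (|+z⟩ - |-z⟩)/√2, so ⟨-x|ψ⟩ = (-4 + i) / (√2·√11).
P = |-4 + i|² / 22 = 17/22.

0.773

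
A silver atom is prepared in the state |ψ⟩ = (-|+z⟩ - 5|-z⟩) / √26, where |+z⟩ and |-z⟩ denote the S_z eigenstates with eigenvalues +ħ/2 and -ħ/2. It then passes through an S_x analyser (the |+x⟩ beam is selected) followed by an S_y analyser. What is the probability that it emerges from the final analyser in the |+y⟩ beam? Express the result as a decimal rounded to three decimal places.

0.346

First analyser (S_x): P(|+x⟩) = |⟨+x|ψ⟩|² = 36/52.
After stage 1 the state is |+x⟩; P(|+y⟩) = |⟨+y|+x⟩|² = 1/2.
Joint probability = 36/52 × 1/2 = 0.346.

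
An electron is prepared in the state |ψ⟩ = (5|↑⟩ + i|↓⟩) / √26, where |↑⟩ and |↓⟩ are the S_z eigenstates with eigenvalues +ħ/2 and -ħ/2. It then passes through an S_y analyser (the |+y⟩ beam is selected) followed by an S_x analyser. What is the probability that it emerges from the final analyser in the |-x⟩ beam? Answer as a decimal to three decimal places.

0.346

First analyser (S_y): P(|+y⟩) = |⟨+y|ψ⟩|² = 36/52.
After stage 1 the state is |+y⟩; P(|-x⟩) = |⟨-x|+y⟩|² = 1/2.
Joint probability = 36/52 × 1/2 = 0.346.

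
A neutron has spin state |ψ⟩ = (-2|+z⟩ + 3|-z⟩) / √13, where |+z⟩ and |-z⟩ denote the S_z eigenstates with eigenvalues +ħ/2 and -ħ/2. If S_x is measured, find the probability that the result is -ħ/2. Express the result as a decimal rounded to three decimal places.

0.962

|-x⟩ = (|+z⟩ - |-z⟩)/√2, so ⟨-x|ψ⟩ = (-5) / (√2·√13).
P = |-5|² / 26 = 25/26.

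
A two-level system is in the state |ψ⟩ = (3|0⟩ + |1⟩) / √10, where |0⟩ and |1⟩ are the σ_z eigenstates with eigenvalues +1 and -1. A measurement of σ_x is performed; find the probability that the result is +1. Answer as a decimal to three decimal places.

|+x⟩ = (|0⟩ + |1⟩)/√2, so ⟨+x|ψ⟩ = (4) / (√2·√10).
P = |4|² / 20 = 16/20.

0.800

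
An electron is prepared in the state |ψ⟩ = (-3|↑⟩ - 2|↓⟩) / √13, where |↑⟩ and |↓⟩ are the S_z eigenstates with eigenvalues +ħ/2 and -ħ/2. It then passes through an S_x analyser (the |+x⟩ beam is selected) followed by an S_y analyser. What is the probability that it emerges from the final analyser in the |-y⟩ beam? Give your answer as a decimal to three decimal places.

0.481

First analyser (S_x): P(|+x⟩) = |⟨+x|ψ⟩|² = 25/26.
After stage 1 the state is |+x⟩; P(|-y⟩) = |⟨-y|+x⟩|² = 1/2.
Joint probability = 25/26 × 1/2 = 0.481.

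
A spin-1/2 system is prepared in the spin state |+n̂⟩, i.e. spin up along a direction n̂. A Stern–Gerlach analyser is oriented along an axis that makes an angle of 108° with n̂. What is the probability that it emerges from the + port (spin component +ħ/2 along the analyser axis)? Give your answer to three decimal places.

0.345

For spin-½, the probability of finding spin-up along an axis at angle θ to the initial spin direction is cos²(θ/2); spin-down is sin²(θ/2).
θ = 108°, so P = cos²(54°) ≈ 0.345.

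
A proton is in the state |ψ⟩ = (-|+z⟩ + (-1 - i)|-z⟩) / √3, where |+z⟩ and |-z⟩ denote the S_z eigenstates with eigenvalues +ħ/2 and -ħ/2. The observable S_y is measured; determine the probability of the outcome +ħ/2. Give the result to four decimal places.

0.8333

|+y⟩ = (|+z⟩ + i|-z⟩)/√2, so ⟨+y|ψ⟩ = (-2 + i) / (√2·√3).
P = |-2 + i|² / 6 = 5/6.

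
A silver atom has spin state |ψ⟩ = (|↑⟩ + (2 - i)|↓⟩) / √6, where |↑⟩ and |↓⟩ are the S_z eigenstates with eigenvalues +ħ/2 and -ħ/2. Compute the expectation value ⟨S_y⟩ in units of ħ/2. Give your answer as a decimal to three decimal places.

⟨σ_y⟩ = 2 Im(a* b)/(|a|²+|b|²) with a = 1, b = (2 - i).
a* b = (2 - i), so ⟨σ_y⟩ = -2/6.
⟨S_y⟩ = (ħ/2)·⟨σ_y⟩.

-0.333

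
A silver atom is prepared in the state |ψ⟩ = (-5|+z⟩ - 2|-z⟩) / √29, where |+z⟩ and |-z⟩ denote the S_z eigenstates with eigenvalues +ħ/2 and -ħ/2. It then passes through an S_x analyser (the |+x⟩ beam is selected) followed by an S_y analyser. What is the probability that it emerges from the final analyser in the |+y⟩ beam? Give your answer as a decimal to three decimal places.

0.422

First analyser (S_x): P(|+x⟩) = |⟨+x|ψ⟩|² = 49/58.
After stage 1 the state is |+x⟩; P(|+y⟩) = |⟨+y|+x⟩|² = 1/2.
Joint probability = 49/58 × 1/2 = 0.422.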